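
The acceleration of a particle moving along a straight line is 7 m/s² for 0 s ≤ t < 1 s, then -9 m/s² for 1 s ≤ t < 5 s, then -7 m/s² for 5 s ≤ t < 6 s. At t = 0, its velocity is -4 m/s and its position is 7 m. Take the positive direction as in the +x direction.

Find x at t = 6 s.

On each constant-a segment, Δv = aΔt and Δx = v₀Δt + ½aΔt²; chain segment to segment.
0–1 s: v starts -4 m/s; Δx = -4·1 + ½·7·1² = -0.5 m; v ends 3 m/s.
1–5 s: v starts 3 m/s; Δx = 3·4 + ½·-9·4² = -60 m; v ends -33 m/s.
5–6 s: v starts -33 m/s; Δx = -33·1 + ½·-7·1² = -36.5 m; v ends -40 m/s.
x(6) = 7 + Σ Δx = -90 m.

-90 m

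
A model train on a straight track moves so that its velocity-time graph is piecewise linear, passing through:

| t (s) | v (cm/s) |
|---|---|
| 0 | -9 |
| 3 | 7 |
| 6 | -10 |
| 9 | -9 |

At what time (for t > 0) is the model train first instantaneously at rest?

v changes sign on 0–3 s (from -9 to 7); the graph is linear there, so v = 0 at t = 0 + (9)·(3 − 0)/(7 − -9) = 1.6875 s.

t = 1.6875 s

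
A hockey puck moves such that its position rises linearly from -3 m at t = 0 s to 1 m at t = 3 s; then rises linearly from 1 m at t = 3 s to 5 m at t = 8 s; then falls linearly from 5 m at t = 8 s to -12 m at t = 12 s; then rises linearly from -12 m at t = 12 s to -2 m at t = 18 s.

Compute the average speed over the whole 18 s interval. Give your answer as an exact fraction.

35/18 m/s

Average speed = (total path length)/(elapsed time); on a piecewise-linear x-t graph the path length is Σ|Δx|.
0–3 s: |Δx| = |1 − -3| = 4 m
3–8 s: |Δx| = |5 − 1| = 4 m
8–12 s: |Δx| = |-12 − 5| = 17 m
12–18 s: |Δx| = |-2 − -12| = 10 m
Total path = 35 m; average speed = 35/18 = 35/18 m/s.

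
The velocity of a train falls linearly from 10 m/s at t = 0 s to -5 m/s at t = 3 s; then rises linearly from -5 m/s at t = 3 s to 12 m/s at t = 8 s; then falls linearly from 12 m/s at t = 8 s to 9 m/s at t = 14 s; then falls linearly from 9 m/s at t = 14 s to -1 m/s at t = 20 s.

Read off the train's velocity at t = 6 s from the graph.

On 3–8 s the graph is linear from -5 to 12 m/s: v(6) = -5 + (12 − -5)·(6 − 3)/(8 − 3) = 5.2 m/s.

5.2 m/s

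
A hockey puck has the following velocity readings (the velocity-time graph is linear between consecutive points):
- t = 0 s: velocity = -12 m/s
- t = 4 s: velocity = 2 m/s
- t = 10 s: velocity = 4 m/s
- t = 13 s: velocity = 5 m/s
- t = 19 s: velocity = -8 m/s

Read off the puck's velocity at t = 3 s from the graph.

-1.5 m/s

On 0–4 s the graph is linear from -12 to 2 m/s: v(3) = -12 + (2 − -12)·(3 − 0)/(4 − 0) = -1.5 m/s.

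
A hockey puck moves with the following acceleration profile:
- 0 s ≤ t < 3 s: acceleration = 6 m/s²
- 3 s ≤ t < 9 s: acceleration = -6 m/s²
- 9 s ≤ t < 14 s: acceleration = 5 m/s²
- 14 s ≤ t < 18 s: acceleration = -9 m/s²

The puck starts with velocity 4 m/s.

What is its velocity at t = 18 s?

Δv equals the area under the a-t graph; then v = v₀ + Δv.
0–3 s: 6 × 3 = 18 m/s
3–9 s: -6 × 6 = -36 m/s
9–14 s: 5 × 5 = 25 m/s
14–18 s: -9 × 4 = -36 m/s
Δv = -29 m/s, so v(18) = 4 + (-29) = -25 m/s.

-25 m/s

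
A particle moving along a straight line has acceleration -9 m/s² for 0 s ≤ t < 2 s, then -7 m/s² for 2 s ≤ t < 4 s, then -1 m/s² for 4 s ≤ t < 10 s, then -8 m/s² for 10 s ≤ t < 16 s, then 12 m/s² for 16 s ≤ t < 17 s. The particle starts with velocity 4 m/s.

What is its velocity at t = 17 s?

-70 m/s

Δv equals the area under the a-t graph; then v = v₀ + Δv.
0–2 s: -9 × 2 = -18 m/s
2–4 s: -7 × 2 = -14 m/s
4–10 s: -1 × 6 = -6 m/s
10–16 s: -8 × 6 = -48 m/s
16–17 s: 12 × 1 = 12 m/s
Δv = -74 m/s, so v(17) = 4 + (-74) = -70 m/s.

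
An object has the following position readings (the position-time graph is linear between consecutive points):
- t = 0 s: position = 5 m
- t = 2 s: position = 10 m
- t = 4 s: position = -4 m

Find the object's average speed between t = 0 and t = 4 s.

Average speed = (total path length)/(elapsed time); on a piecewise-linear x-t graph the path length is Σ|Δx|.
0–2 s: |Δx| = |10 − 5| = 5 m
2–4 s: |Δx| = |-4 − 10| = 14 m
Total path = 19 m; average speed = 19/4 = 4.75 m/s.

4.75 m/s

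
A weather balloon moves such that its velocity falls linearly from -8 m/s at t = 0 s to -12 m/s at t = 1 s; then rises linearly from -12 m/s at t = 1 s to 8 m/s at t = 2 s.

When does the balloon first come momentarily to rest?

v changes sign on 1–2 s (from -12 to 8); the graph is linear there, so v = 0 at t = 1 + (12)·(2 − 1)/(8 − -12) = 1.6 s.

t = 1.6 s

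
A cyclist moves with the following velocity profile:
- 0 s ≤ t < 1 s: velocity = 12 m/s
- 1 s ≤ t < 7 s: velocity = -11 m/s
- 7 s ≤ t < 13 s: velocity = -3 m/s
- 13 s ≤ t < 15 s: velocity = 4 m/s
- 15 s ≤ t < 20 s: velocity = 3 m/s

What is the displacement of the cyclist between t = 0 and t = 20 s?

Displacement is the signed area under the v-t curve.
0–1 s: 12 × 1 = 12 m
1–7 s: -11 × 6 = -66 m
7–13 s: -3 × 6 = -18 m
13–15 s: 4 × 2 = 8 m
15–20 s: 3 × 5 = 15 m
Net displacement = -49 m

-49 m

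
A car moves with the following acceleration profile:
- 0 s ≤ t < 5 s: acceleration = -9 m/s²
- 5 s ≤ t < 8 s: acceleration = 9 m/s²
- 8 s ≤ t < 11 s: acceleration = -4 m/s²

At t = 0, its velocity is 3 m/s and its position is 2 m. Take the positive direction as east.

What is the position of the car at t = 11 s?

-244 m

On each constant-a segment, Δv = aΔt and Δx = v₀Δt + ½aΔt²; chain segment to segment.
0–5 s: v starts 3 m/s; Δx = 3·5 + ½·-9·5² = -97.5 m; v ends -42 m/s.
5–8 s: v starts -42 m/s; Δx = -42·3 + ½·9·3² = -85.5 m; v ends -15 m/s.
8–11 s: v starts -15 m/s; Δx = -15·3 + ½·-4·3² = -63 m; v ends -27 m/s.
x(11) = 2 + Σ Δx = -244 m.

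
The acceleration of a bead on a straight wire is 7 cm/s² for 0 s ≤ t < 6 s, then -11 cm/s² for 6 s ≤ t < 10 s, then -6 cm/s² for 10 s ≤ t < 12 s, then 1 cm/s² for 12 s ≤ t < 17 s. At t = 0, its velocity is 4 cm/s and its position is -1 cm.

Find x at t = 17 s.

199.5 cm

On each constant-a segment, Δv = aΔt and Δx = v₀Δt + ½aΔt²; chain segment to segment.
0–6 s: v starts 4 cm/s; Δx = 4·6 + ½·7·6² = 150 cm; v ends 46 cm/s.
6–10 s: v starts 46 cm/s; Δx = 46·4 + ½·-11·4² = 96 cm; v ends 2 cm/s.
10–12 s: v starts 2 cm/s; Δx = 2·2 + ½·-6·2² = -8 cm; v ends -10 cm/s.
12–17 s: v starts -10 cm/s; Δx = -10·5 + ½·1·5² = -37.5 cm; v ends -5 cm/s.
x(17) = -1 + Σ Δx = 199.5 cm.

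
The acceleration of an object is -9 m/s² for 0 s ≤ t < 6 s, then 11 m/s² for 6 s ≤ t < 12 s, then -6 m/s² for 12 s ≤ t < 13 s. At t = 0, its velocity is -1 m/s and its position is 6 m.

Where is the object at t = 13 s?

-286 m

On each constant-a segment, Δv = aΔt and Δx = v₀Δt + ½aΔt²; chain segment to segment.
0–6 s: v starts -1 m/s; Δx = -1·6 + ½·-9·6² = -168 m; v ends -55 m/s.
6–12 s: v starts -55 m/s; Δx = -55·6 + ½·11·6² = -132 m; v ends 11 m/s.
12–13 s: v starts 11 m/s; Δx = 11·1 + ½·-6·1² = 8 m; v ends 5 m/s.
x(13) = 6 + Σ Δx = -286 m.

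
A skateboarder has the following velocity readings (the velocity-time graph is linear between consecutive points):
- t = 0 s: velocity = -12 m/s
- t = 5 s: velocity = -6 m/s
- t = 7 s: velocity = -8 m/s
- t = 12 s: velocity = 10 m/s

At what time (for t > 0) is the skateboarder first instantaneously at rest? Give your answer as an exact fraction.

t = 83/9 s

v changes sign on 7–12 s (from -8 to 10); the graph is linear there, so v = 0 at t = 7 + (8)·(12 − 7)/(10 − -8) = 83/9 s.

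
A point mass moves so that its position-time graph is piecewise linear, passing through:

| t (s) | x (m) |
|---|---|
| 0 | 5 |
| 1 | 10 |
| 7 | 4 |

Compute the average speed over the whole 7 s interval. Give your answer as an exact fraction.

Average speed = (total path length)/(elapsed time); on a piecewise-linear x-t graph the path length is Σ|Δx|.
0–1 s: |Δx| = |10 − 5| = 5 m
1–7 s: |Δx| = |4 − 10| = 6 m
Total path = 11 m; average speed = 11/7 = 11/7 m/s.

11/7 m/s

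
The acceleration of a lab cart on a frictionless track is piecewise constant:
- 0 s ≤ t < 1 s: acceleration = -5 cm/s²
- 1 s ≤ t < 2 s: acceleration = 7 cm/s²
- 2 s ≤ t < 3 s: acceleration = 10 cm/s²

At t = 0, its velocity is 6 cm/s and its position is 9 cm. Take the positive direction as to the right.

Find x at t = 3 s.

30 cm

On each constant-a segment, Δv = aΔt and Δx = v₀Δt + ½aΔt²; chain segment to segment.
0–1 s: v starts 6 cm/s; Δx = 6·1 + ½·-5·1² = 3.5 cm; v ends 1 cm/s.
1–2 s: v starts 1 cm/s; Δx = 1·1 + ½·7·1² = 4.5 cm; v ends 8 cm/s.
2–3 s: v starts 8 cm/s; Δx = 8·1 + ½·10·1² = 13 cm; v ends 18 cm/s.
x(3) = 9 + Σ Δx = 30 cm.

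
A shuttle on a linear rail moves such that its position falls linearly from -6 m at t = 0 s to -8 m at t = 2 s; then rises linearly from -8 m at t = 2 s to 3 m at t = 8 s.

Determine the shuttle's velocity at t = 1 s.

Velocity is the slope of the x-t graph on 0–2 s: (-8 − -6)/(2 − 0) = -1 m/s.

-1 m/s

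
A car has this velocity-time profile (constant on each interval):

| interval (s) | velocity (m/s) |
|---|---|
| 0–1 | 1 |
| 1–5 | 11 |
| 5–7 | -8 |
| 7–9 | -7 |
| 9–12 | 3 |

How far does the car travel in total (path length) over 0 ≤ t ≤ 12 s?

84 m

Total distance travelled is ∫|v| dt — sum the magnitudes of each area piece.
0–1 s: |1| × 1 = 1 m
1–5 s: |11| × 4 = 44 m
5–7 s: |-8| × 2 = 16 m
7–9 s: |-7| × 2 = 14 m
9–12 s: |3| × 3 = 9 m
Total distance = 84 m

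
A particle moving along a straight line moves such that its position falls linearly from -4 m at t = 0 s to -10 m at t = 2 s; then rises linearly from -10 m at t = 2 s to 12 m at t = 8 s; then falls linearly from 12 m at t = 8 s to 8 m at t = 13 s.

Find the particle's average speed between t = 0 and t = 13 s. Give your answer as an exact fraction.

32/13 m/s

Average speed = (total path length)/(elapsed time); on a piecewise-linear x-t graph the path length is Σ|Δx|.
0–2 s: |Δx| = |-10 − -4| = 6 m
2–8 s: |Δx| = |12 − -10| = 22 m
8–13 s: |Δx| = |8 − 12| = 4 m
Total path = 32 m; average speed = 32/13 = 32/13 m/s.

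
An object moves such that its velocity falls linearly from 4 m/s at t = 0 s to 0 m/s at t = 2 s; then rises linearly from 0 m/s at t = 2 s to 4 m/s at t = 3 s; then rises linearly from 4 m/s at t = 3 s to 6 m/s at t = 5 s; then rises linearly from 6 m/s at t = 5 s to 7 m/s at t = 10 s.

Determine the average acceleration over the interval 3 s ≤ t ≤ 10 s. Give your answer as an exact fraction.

3/7 m/s²

Average acceleration = Δv/Δt = (7 − 4)/(10 − 3) = 3/7 m/s².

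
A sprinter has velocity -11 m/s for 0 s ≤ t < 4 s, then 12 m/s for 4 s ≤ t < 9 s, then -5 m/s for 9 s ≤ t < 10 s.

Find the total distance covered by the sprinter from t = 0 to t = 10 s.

109 m

Total distance travelled is ∫|v| dt — sum the magnitudes of each area piece.
0–4 s: |-11| × 4 = 44 m
4–9 s: |12| × 5 = 60 m
9–10 s: |-5| × 1 = 5 m
Total distance = 109 m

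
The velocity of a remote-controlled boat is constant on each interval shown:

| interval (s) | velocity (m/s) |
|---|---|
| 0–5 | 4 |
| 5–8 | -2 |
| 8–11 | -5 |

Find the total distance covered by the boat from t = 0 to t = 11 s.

41 m

Distance (not displacement) is the total path length: add the absolute areas under v-t.
0–5 s: |4| × 5 = 20 m
5–8 s: |-2| × 3 = 6 m
8–11 s: |-5| × 3 = 15 m
Total distance = 41 m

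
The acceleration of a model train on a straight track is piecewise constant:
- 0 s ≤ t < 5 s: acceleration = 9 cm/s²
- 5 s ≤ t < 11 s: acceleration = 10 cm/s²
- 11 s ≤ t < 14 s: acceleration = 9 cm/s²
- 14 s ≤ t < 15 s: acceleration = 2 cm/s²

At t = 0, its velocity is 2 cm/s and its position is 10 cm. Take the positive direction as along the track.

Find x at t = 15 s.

On each constant-a segment, Δv = aΔt and Δx = v₀Δt + ½aΔt²; chain segment to segment.
0–5 s: v starts 2 cm/s; Δx = 2·5 + ½·9·5² = 122.5 cm; v ends 47 cm/s.
5–11 s: v starts 47 cm/s; Δx = 47·6 + ½·10·6² = 462 cm; v ends 107 cm/s.
11–14 s: v starts 107 cm/s; Δx = 107·3 + ½·9·3² = 361.5 cm; v ends 134 cm/s.
14–15 s: v starts 134 cm/s; Δx = 134·1 + ½·2·1² = 135 cm; v ends 136 cm/s.
x(15) = 10 + Σ Δx = 1091 cm.

1091 cm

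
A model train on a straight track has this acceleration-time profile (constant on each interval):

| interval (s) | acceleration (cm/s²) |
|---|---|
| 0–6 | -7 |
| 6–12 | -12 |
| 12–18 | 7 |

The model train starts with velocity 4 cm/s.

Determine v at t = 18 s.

-68 cm/s

Δv equals the area under the a-t graph; then v = v₀ + Δv.
0–6 s: -7 × 6 = -42 cm/s
6–12 s: -12 × 6 = -72 cm/s
12–18 s: 7 × 6 = 42 cm/s
Δv = -72 cm/s, so v(18) = 4 + (-72) = -68 cm/s.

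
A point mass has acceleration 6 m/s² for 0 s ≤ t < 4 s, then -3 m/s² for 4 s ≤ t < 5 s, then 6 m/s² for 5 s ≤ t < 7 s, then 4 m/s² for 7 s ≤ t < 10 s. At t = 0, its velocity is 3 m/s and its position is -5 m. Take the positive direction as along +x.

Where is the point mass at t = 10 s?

266.5 m

On each constant-a segment, Δv = aΔt and Δx = v₀Δt + ½aΔt²; chain segment to segment.
0–4 s: v starts 3 m/s; Δx = 3·4 + ½·6·4² = 60 m; v ends 27 m/s.
4–5 s: v starts 27 m/s; Δx = 27·1 + ½·-3·1² = 25.5 m; v ends 24 m/s.
5–7 s: v starts 24 m/s; Δx = 24·2 + ½·6·2² = 60 m; v ends 36 m/s.
7–10 s: v starts 36 m/s; Δx = 36·3 + ½·4·3² = 126 m; v ends 48 m/s.
x(10) = -5 + Σ Δx = 266.5 m.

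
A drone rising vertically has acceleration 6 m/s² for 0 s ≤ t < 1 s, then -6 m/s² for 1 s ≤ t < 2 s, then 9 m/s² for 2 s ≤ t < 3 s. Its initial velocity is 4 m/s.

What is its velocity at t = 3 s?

Δv equals the area under the a-t graph; then v = v₀ + Δv.
0–1 s: 6 × 1 = 6 m/s
1–2 s: -6 × 1 = -6 m/s
2–3 s: 9 × 1 = 9 m/s
Δv = 9 m/s, so v(3) = 4 + (9) = 13 m/s.

13 m/s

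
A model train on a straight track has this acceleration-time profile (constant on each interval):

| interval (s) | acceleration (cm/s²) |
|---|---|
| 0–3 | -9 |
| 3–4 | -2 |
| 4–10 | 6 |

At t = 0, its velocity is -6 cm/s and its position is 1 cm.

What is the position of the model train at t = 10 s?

-193.5 cm

On each constant-a segment, Δv = aΔt and Δx = v₀Δt + ½aΔt²; chain segment to segment.
0–3 s: v starts -6 cm/s; Δx = -6·3 + ½·-9·3² = -58.5 cm; v ends -33 cm/s.
3–4 s: v starts -33 cm/s; Δx = -33·1 + ½·-2·1² = -34 cm; v ends -35 cm/s.
4–10 s: v starts -35 cm/s; Δx = -35·6 + ½·6·6² = -102 cm; v ends 1 cm/s.
x(10) = 1 + Σ Δx = -193.5 cm.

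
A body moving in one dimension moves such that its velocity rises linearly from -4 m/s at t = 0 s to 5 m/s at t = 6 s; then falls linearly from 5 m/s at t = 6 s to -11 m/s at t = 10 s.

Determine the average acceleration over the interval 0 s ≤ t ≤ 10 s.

-0.7 m/s²

Average acceleration = Δv/Δt = (-11 − -4)/(10 − 0) = -0.7 m/s².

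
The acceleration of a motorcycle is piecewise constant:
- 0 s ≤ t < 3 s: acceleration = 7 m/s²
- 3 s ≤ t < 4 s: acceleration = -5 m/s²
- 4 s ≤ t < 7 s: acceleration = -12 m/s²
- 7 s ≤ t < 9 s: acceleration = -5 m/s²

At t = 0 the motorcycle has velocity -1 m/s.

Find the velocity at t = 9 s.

Δv equals the area under the a-t graph; then v = v₀ + Δv.
0–3 s: 7 × 3 = 21 m/s
3–4 s: -5 × 1 = -5 m/s
4–7 s: -12 × 3 = -36 m/s
7–9 s: -5 × 2 = -10 m/s
Δv = -30 m/s, so v(9) = -1 + (-30) = -31 m/s.

-31 m/s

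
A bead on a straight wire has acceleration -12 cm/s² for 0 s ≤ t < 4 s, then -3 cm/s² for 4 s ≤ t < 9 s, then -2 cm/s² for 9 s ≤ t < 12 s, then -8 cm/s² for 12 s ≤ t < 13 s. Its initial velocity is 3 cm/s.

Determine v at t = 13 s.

-74 cm/s

Δv equals the area under the a-t graph; then v = v₀ + Δv.
0–4 s: -12 × 4 = -48 cm/s
4–9 s: -3 × 5 = -15 cm/s
9–12 s: -2 × 3 = -6 cm/s
12–13 s: -8 × 1 = -8 cm/s
Δv = -77 cm/s, so v(13) = 3 + (-77) = -74 cm/s.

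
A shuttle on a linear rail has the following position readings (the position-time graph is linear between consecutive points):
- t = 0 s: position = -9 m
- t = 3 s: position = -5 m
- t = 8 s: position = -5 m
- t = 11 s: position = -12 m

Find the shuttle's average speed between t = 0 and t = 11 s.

1 m/s

Average speed = (total path length)/(elapsed time); on a piecewise-linear x-t graph the path length is Σ|Δx|.
0–3 s: |Δx| = |-5 − -9| = 4 m
3–8 s: |Δx| = |-5 − -5| = 0 m
8–11 s: |Δx| = |-12 − -5| = 7 m
Total path = 11 m; average speed = 11/11 = 1 m/s.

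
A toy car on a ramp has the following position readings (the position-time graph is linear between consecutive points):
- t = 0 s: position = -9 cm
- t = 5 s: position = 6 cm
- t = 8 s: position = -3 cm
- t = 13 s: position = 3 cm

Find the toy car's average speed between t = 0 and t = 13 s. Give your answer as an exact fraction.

Average speed = (total path length)/(elapsed time); on a piecewise-linear x-t graph the path length is Σ|Δx|.
0–5 s: |Δx| = |6 − -9| = 15 cm
5–8 s: |Δx| = |-3 − 6| = 9 cm
8–13 s: |Δx| = |3 − -3| = 6 cm
Total path = 30 cm; average speed = 30/13 = 30/13 cm/s.

30/13 cm/s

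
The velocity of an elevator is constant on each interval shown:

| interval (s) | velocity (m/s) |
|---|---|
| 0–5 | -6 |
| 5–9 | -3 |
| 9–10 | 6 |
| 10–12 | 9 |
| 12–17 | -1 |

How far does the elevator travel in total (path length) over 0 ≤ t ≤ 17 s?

Distance (not displacement) is the total path length: add the absolute areas under v-t.
0–5 s: |-6| × 5 = 30 m
5–9 s: |-3| × 4 = 12 m
9–10 s: |6| × 1 = 6 m
10–12 s: |9| × 2 = 18 m
12–17 s: |-1| × 5 = 5 m
Total distance = 71 m

71 m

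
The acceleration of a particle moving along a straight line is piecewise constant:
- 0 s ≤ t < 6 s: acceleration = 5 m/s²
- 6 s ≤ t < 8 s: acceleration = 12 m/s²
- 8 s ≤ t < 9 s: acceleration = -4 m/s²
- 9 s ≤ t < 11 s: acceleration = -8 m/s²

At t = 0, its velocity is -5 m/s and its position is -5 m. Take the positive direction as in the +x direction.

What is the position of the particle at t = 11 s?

On each constant-a segment, Δv = aΔt and Δx = v₀Δt + ½aΔt²; chain segment to segment.
0–6 s: v starts -5 m/s; Δx = -5·6 + ½·5·6² = 60 m; v ends 25 m/s.
6–8 s: v starts 25 m/s; Δx = 25·2 + ½·12·2² = 74 m; v ends 49 m/s.
8–9 s: v starts 49 m/s; Δx = 49·1 + ½·-4·1² = 47 m; v ends 45 m/s.
9–11 s: v starts 45 m/s; Δx = 45·2 + ½·-8·2² = 74 m; v ends 29 m/s.
x(11) = -5 + Σ Δx = 250 m.

250 m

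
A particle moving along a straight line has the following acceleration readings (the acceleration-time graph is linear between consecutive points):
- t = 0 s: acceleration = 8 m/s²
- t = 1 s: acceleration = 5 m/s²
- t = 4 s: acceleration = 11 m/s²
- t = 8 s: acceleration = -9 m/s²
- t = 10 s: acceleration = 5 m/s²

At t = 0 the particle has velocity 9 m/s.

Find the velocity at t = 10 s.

Δv equals the area under the a-t graph; then v = v₀ + Δv.
0–1 s: ½(8 + 5)(1) = 6.5 m/s
1–4 s: ½(5 + 11)(3) = 24 m/s
4–8 s: ½(11 + -9)(4) = 4 m/s
8–10 s: ½(-9 + 5)(2) = -4 m/s
Δv = 30.5 m/s, so v(10) = 9 + (30.5) = 39.5 m/s.

39.5 m/s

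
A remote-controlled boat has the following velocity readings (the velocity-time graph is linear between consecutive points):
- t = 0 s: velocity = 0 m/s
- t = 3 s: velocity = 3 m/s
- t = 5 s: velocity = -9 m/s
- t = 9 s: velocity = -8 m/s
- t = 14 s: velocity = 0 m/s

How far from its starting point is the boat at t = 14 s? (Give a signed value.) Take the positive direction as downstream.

-55.5 m

Displacement is the signed area under the v-t curve.
0–3 s: ½(0 + 3)(3) = 4.5 m
3–5 s: ½(3 + -9)(2) = -6 m
5–9 s: ½(-9 + -8)(4) = -34 m
9–14 s: ½(-8 + 0)(5) = -20 m
Net displacement = -55.5 m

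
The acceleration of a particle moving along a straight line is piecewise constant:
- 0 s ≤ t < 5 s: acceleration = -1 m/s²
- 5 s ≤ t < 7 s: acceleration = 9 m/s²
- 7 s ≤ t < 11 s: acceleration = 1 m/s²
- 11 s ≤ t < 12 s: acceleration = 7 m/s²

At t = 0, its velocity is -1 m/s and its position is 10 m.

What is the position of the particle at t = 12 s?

On each constant-a segment, Δv = aΔt and Δx = v₀Δt + ½aΔt²; chain segment to segment.
0–5 s: v starts -1 m/s; Δx = -1·5 + ½·-1·5² = -17.5 m; v ends -6 m/s.
5–7 s: v starts -6 m/s; Δx = -6·2 + ½·9·2² = 6 m; v ends 12 m/s.
7–11 s: v starts 12 m/s; Δx = 12·4 + ½·1·4² = 56 m; v ends 16 m/s.
11–12 s: v starts 16 m/s; Δx = 16·1 + ½·7·1² = 19.5 m; v ends 23 m/s.
x(12) = 10 + Σ Δx = 74 m.

74 m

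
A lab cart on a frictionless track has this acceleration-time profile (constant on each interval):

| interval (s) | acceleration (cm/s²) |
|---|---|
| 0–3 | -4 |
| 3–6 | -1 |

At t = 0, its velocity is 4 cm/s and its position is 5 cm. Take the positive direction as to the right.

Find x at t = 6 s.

-29.5 cm

On each constant-a segment, Δv = aΔt and Δx = v₀Δt + ½aΔt²; chain segment to segment.
0–3 s: v starts 4 cm/s; Δx = 4·3 + ½·-4·3² = -6 cm; v ends -8 cm/s.
3–6 s: v starts -8 cm/s; Δx = -8·3 + ½·-1·3² = -28.5 cm; v ends -11 cm/s.
x(6) = 5 + Σ Δx = -29.5 cm.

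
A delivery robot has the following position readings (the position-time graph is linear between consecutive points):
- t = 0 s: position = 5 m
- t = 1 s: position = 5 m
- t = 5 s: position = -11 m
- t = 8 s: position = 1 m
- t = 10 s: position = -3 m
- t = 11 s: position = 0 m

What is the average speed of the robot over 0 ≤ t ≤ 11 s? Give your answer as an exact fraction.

35/11 m/s

Average speed = (total path length)/(elapsed time); on a piecewise-linear x-t graph the path length is Σ|Δx|.
0–1 s: |Δx| = |5 − 5| = 0 m
1–5 s: |Δx| = |-11 − 5| = 16 m
5–8 s: |Δx| = |1 − -11| = 12 m
8–10 s: |Δx| = |-3 − 1| = 4 m
10–11 s: |Δx| = |0 − -3| = 3 m
Total path = 35 m; average speed = 35/11 = 35/11 m/s.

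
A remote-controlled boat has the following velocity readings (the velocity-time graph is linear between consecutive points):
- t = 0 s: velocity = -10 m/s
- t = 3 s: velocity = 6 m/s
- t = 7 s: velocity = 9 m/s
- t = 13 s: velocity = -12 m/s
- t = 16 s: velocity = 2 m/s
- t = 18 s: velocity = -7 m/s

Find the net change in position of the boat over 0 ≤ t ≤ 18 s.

Displacement is the signed area under the v-t curve.
0–3 s: ½(-10 + 6)(3) = -6 m
3–7 s: ½(6 + 9)(4) = 30 m
7–13 s: ½(9 + -12)(6) = -9 m
13–16 s: ½(-12 + 2)(3) = -15 m
16–18 s: ½(2 + -7)(2) = -5 m
Net displacement = -5 m

-5 m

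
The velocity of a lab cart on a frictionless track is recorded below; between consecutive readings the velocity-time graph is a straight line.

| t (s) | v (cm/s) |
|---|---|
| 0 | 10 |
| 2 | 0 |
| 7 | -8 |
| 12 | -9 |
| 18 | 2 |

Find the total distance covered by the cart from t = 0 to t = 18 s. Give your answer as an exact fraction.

2105/22 cm

Total distance travelled is ∫|v| dt — sum the magnitudes of each area piece.
0–2 s: |½(10 + 0)(2)| = 10 cm
2–7 s: |½(0 + -8)(5)| = 20 cm
7–12 s: |½(-8 + -9)(5)| = 42.5 cm
12–18 s: v = 0 at t = 186/11 s; triangle areas 243/11 + 12/11 = 255/11 cm
Total distance = 2105/22 cm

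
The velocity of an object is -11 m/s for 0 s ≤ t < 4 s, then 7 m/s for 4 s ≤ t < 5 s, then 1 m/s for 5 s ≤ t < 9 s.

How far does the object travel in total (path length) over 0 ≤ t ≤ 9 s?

Total distance travelled is ∫|v| dt — sum the magnitudes of each area piece.
0–4 s: |-11| × 4 = 44 m
4–5 s: |7| × 1 = 7 m
5–9 s: |1| × 4 = 4 m
Total distance = 55 m

55 m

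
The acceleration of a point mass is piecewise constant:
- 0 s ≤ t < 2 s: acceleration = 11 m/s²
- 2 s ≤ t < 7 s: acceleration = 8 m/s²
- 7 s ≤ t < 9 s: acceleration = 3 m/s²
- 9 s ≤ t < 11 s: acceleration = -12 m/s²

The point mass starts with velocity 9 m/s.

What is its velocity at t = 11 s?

Δv equals the area under the a-t graph; then v = v₀ + Δv.
0–2 s: 11 × 2 = 22 m/s
2–7 s: 8 × 5 = 40 m/s
7–9 s: 3 × 2 = 6 m/s
9–11 s: -12 × 2 = -24 m/s
Δv = 44 m/s, so v(11) = 9 + (44) = 53 m/s.

53 m/s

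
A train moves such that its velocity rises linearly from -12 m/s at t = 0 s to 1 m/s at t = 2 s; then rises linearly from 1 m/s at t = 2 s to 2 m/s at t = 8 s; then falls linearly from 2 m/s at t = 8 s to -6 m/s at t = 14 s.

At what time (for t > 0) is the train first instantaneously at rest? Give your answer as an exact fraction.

t = 24/13 s

v changes sign on 0–2 s (from -12 to 1); the graph is linear there, so v = 0 at t = 0 + (12)·(2 − 0)/(1 − -12) = 24/13 s.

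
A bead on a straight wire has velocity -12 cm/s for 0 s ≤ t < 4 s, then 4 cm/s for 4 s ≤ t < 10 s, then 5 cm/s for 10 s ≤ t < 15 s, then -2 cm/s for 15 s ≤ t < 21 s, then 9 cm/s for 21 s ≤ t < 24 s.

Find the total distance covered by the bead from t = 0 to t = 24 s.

Distance (not displacement) is the total path length: add the absolute areas under v-t.
0–4 s: |-12| × 4 = 48 cm
4–10 s: |4| × 6 = 24 cm
10–15 s: |5| × 5 = 25 cm
15–21 s: |-2| × 6 = 12 cm
21–24 s: |9| × 3 = 27 cm
Total distance = 136 cm

136 cm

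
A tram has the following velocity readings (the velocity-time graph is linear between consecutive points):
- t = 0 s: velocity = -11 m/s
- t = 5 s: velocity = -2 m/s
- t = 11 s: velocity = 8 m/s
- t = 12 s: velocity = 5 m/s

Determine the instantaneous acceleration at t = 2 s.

Acceleration is the slope of the v-t graph on 0–5 s: (-2 − -11)/(5 − 0) = 1.8 m/s².

1.8 m/s²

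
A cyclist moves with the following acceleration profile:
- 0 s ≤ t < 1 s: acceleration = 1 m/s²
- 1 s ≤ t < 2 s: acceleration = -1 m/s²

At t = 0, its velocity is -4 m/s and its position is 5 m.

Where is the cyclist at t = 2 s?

-2 m

On each constant-a segment, Δv = aΔt and Δx = v₀Δt + ½aΔt²; chain segment to segment.
0–1 s: v starts -4 m/s; Δx = -4·1 + ½·1·1² = -3.5 m; v ends -3 m/s.
1–2 s: v starts -3 m/s; Δx = -3·1 + ½·-1·1² = -3.5 m; v ends -4 m/s.
x(2) = 5 + Σ Δx = -2 m.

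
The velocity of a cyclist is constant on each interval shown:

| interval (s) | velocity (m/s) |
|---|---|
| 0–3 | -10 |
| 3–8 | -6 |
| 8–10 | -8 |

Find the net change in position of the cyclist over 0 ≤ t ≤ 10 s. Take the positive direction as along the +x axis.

Net displacement equals the area under the velocity-time graph (areas below the axis count negative).
0–3 s: -10 × 3 = -30 m
3–8 s: -6 × 5 = -30 m
8–10 s: -8 × 2 = -16 m
Net displacement = -76 m

-76 m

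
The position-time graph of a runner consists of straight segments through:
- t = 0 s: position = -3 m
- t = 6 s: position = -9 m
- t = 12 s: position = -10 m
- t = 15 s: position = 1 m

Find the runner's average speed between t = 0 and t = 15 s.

Average speed = (total path length)/(elapsed time); on a piecewise-linear x-t graph the path length is Σ|Δx|.
0–6 s: |Δx| = |-9 − -3| = 6 m
6–12 s: |Δx| = |-10 − -9| = 1 m
12–15 s: |Δx| = |1 − -10| = 11 m
Total path = 18 m; average speed = 18/15 = 1.2 m/s.

1.2 m/s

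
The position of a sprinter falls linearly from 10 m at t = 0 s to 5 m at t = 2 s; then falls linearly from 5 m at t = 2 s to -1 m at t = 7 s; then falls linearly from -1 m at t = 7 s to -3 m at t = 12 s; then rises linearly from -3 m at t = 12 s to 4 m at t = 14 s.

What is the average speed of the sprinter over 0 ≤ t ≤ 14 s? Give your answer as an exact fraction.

10/7 m/s

Average speed = (total path length)/(elapsed time); on a piecewise-linear x-t graph the path length is Σ|Δx|.
0–2 s: |Δx| = |5 − 10| = 5 m
2–7 s: |Δx| = |-1 − 5| = 6 m
7–12 s: |Δx| = |-3 − -1| = 2 m
12–14 s: |Δx| = |4 − -3| = 7 m
Total path = 20 m; average speed = 20/14 = 10/7 m/s.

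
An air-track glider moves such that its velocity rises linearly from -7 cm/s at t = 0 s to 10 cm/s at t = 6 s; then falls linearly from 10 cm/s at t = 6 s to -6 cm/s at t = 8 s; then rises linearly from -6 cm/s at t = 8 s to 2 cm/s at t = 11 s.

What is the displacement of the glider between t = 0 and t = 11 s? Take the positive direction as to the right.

7 cm

Displacement is the signed area under the v-t curve.
0–6 s: ½(-7 + 10)(6) = 9 cm
6–8 s: ½(10 + -6)(2) = 4 cm
8–11 s: ½(-6 + 2)(3) = -6 cm
Net displacement = 7 cm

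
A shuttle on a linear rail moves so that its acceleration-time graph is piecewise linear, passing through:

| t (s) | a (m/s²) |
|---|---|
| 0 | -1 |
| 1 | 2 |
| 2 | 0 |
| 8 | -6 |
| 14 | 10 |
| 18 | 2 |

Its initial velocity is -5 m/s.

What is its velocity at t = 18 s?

Δv equals the area under the a-t graph; then v = v₀ + Δv.
0–1 s: ½(-1 + 2)(1) = 0.5 m/s
1–2 s: ½(2 + 0)(1) = 1 m/s
2–8 s: ½(0 + -6)(6) = -18 m/s
8–14 s: ½(-6 + 10)(6) = 12 m/s
14–18 s: ½(10 + 2)(4) = 24 m/s
Δv = 19.5 m/s, so v(18) = -5 + (19.5) = 14.5 m/s.

14.5 m/s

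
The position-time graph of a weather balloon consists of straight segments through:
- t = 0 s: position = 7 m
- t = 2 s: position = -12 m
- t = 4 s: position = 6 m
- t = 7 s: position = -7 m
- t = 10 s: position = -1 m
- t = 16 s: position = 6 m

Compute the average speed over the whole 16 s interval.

3.9375 m/s

Average speed = (total path length)/(elapsed time); on a piecewise-linear x-t graph the path length is Σ|Δx|.
0–2 s: |Δx| = |-12 − 7| = 19 m
2–4 s: |Δx| = |6 − -12| = 18 m
4–7 s: |Δx| = |-7 − 6| = 13 m
7–10 s: |Δx| = |-1 − -7| = 6 m
10–16 s: |Δx| = |6 − -1| = 7 m
Total path = 63 m; average speed = 63/16 = 3.9375 m/s.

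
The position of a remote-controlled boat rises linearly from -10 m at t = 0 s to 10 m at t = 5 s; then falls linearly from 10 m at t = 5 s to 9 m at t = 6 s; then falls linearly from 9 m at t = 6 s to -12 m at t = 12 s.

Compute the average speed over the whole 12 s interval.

Average speed = (total path length)/(elapsed time); on a piecewise-linear x-t graph the path length is Σ|Δx|.
0–5 s: |Δx| = |10 − -10| = 20 m
5–6 s: |Δx| = |9 − 10| = 1 m
6–12 s: |Δx| = |-12 − 9| = 21 m
Total path = 42 m; average speed = 42/12 = 3.5 m/s.

3.5 m/s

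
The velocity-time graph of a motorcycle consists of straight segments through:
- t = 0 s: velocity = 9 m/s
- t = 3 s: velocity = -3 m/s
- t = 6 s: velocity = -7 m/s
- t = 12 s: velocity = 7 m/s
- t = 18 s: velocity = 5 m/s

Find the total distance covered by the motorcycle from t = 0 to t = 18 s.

Distance (not displacement) is the total path length: add the absolute areas under v-t.
0–3 s: v = 0 at t = 2.25 s; triangle areas 10.125 + 1.125 = 11.25 m
3–6 s: |½(-3 + -7)(3)| = 15 m
6–12 s: v = 0 at t = 9 s; triangle areas 10.5 + 10.5 = 21 m
12–18 s: |½(7 + 5)(6)| = 36 m
Total distance = 83.25 m

83.25 m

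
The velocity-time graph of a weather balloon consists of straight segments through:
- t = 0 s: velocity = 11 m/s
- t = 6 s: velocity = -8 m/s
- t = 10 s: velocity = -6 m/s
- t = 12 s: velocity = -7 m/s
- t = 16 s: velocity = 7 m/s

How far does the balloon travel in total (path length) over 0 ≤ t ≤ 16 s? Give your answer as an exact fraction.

Total distance travelled is ∫|v| dt — sum the magnitudes of each area piece.
0–6 s: v = 0 at t = 66/19 s; triangle areas 363/19 + 192/19 = 555/19 m
6–10 s: |½(-8 + -6)(4)| = 28 m
10–12 s: |½(-6 + -7)(2)| = 13 m
12–16 s: v = 0 at t = 14 s; triangle areas 7 + 7 = 14 m
Total distance = 1600/19 m

1600/19 m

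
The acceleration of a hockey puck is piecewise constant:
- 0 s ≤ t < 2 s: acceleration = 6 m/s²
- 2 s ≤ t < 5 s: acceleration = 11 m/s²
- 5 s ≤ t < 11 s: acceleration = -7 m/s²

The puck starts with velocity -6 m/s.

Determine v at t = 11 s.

-3 m/s

Δv equals the area under the a-t graph; then v = v₀ + Δv.
0–2 s: 6 × 2 = 12 m/s
2–5 s: 11 × 3 = 33 m/s
5–11 s: -7 × 6 = -42 m/s
Δv = 3 m/s, so v(11) = -6 + (3) = -3 m/s.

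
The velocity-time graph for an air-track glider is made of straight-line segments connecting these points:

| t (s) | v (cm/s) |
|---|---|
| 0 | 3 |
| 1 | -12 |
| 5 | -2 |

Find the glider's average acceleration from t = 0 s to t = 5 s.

Average acceleration = Δv/Δt = (-2 − 3)/(5 − 0) = -1 cm/s².

-1 cm/s²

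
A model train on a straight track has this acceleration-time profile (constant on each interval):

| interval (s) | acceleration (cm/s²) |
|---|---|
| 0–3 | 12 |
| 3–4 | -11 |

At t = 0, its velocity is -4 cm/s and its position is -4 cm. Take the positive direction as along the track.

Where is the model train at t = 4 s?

On each constant-a segment, Δv = aΔt and Δx = v₀Δt + ½aΔt²; chain segment to segment.
0–3 s: v starts -4 cm/s; Δx = -4·3 + ½·12·3² = 42 cm; v ends 32 cm/s.
3–4 s: v starts 32 cm/s; Δx = 32·1 + ½·-11·1² = 26.5 cm; v ends 21 cm/s.
x(4) = -4 + Σ Δx = 64.5 cm.

64.5 cm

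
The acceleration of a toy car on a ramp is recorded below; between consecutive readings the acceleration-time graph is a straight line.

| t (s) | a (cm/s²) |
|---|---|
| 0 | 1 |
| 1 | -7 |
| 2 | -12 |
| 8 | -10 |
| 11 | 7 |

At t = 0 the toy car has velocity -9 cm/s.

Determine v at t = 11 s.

-92 cm/s

Δv equals the area under the a-t graph; then v = v₀ + Δv.
0–1 s: ½(1 + -7)(1) = -3 cm/s
1–2 s: ½(-7 + -12)(1) = -9.5 cm/s
2–8 s: ½(-12 + -10)(6) = -66 cm/s
8–11 s: ½(-10 + 7)(3) = -4.5 cm/s
Δv = -83 cm/s, so v(11) = -9 + (-83) = -92 cm/s.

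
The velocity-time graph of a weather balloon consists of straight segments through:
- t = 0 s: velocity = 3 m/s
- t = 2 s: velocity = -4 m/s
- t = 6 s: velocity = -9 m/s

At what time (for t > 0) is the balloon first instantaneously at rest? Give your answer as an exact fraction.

v changes sign on 0–2 s (from 3 to -4); the graph is linear there, so v = 0 at t = 0 + (-3)·(2 − 0)/(-4 − 3) = 6/7 s.

t = 6/7 s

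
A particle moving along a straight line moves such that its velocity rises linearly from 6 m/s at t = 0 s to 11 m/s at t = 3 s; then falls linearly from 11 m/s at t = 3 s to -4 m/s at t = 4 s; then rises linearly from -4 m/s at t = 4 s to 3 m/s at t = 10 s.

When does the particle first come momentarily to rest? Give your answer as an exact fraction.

v changes sign on 3–4 s (from 11 to -4); the graph is linear there, so v = 0 at t = 3 + (-11)·(4 − 3)/(-4 − 11) = 56/15 s.

t = 56/15 s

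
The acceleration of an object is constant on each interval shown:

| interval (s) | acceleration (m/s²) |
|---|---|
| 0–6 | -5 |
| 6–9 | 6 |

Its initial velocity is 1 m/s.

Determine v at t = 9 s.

Δv equals the area under the a-t graph; then v = v₀ + Δv.
0–6 s: -5 × 6 = -30 m/s
6–9 s: 6 × 3 = 18 m/s
Δv = -12 m/s, so v(9) = 1 + (-12) = -11 m/s.

-11 m/s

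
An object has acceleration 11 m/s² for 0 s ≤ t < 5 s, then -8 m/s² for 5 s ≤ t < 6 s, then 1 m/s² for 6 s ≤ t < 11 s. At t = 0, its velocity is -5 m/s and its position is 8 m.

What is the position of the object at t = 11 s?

On each constant-a segment, Δv = aΔt and Δx = v₀Δt + ½aΔt²; chain segment to segment.
0–5 s: v starts -5 m/s; Δx = -5·5 + ½·11·5² = 112.5 m; v ends 50 m/s.
5–6 s: v starts 50 m/s; Δx = 50·1 + ½·-8·1² = 46 m; v ends 42 m/s.
6–11 s: v starts 42 m/s; Δx = 42·5 + ½·1·5² = 222.5 m; v ends 47 m/s.
x(11) = 8 + Σ Δx = 389 m.

389 m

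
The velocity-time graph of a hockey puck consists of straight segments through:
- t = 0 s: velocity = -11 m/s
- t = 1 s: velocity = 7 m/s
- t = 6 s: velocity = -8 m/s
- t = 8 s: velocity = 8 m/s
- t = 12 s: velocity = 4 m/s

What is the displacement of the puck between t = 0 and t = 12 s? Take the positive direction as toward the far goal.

Displacement is the signed area under the v-t curve.
0–1 s: ½(-11 + 7)(1) = -2 m
1–6 s: ½(7 + -8)(5) = -2.5 m
6–8 s: ½(-8 + 8)(2) = 0 m
8–12 s: ½(8 + 4)(4) = 24 m
Net displacement = 19.5 m

19.5 m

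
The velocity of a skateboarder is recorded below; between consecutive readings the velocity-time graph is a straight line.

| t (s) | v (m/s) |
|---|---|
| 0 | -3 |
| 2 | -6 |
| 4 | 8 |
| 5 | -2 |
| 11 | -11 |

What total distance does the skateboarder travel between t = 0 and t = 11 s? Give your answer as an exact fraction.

2049/35 m

Distance (not displacement) is the total path length: add the absolute areas under v-t.
0–2 s: |½(-3 + -6)(2)| = 9 m
2–4 s: v = 0 at t = 20/7 s; triangle areas 18/7 + 32/7 = 50/7 m
4–5 s: v = 0 at t = 4.8 s; triangle areas 3.2 + 0.2 = 3.4 m
5–11 s: |½(-2 + -11)(6)| = 39 m
Total distance = 2049/35 m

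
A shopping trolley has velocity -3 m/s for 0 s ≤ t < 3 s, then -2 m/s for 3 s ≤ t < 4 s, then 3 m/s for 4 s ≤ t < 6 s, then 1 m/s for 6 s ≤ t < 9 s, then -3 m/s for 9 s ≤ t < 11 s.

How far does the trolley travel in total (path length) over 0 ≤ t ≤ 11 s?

Distance (not displacement) is the total path length: add the absolute areas under v-t.
0–3 s: |-3| × 3 = 9 m
3–4 s: |-2| × 1 = 2 m
4–6 s: |3| × 2 = 6 m
6–9 s: |1| × 3 = 3 m
9–11 s: |-3| × 2 = 6 m
Total distance = 26 m

26 m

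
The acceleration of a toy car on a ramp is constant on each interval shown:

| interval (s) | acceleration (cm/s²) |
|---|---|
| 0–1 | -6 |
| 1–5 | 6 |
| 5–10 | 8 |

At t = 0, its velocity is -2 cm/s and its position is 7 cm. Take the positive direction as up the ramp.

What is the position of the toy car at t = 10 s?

198 cm

On each constant-a segment, Δv = aΔt and Δx = v₀Δt + ½aΔt²; chain segment to segment.
0–1 s: v starts -2 cm/s; Δx = -2·1 + ½·-6·1² = -5 cm; v ends -8 cm/s.
1–5 s: v starts -8 cm/s; Δx = -8·4 + ½·6·4² = 16 cm; v ends 16 cm/s.
5–10 s: v starts 16 cm/s; Δx = 16·5 + ½·8·5² = 180 cm; v ends 56 cm/s.
x(10) = 7 + Σ Δx = 198 cm.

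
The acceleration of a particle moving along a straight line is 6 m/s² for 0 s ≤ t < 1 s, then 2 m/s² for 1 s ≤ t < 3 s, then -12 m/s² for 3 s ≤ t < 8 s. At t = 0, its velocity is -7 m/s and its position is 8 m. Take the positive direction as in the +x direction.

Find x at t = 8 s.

-129 m

On each constant-a segment, Δv = aΔt and Δx = v₀Δt + ½aΔt²; chain segment to segment.
0–1 s: v starts -7 m/s; Δx = -7·1 + ½·6·1² = -4 m; v ends -1 m/s.
1–3 s: v starts -1 m/s; Δx = -1·2 + ½·2·2² = 2 m; v ends 3 m/s.
3–8 s: v starts 3 m/s; Δx = 3·5 + ½·-12·5² = -135 m; v ends -57 m/s.
x(8) = 8 + Σ Δx = -129 m.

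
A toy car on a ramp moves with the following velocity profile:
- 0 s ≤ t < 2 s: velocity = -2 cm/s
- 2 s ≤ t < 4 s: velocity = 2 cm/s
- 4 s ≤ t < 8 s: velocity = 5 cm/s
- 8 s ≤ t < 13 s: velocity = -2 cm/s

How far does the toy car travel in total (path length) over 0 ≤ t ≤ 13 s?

Distance (not displacement) is the total path length: add the absolute areas under v-t.
0–2 s: |-2| × 2 = 4 cm
2–4 s: |2| × 2 = 4 cm
4–8 s: |5| × 4 = 20 cm
8–13 s: |-2| × 5 = 10 cm
Total distance = 38 cm

38 cm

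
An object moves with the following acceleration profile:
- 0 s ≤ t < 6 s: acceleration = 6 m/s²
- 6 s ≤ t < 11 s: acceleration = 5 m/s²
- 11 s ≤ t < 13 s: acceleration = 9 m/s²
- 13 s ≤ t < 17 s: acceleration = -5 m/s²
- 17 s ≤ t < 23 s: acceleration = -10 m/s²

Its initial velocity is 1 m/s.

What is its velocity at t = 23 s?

Δv equals the area under the a-t graph; then v = v₀ + Δv.
0–6 s: 6 × 6 = 36 m/s
6–11 s: 5 × 5 = 25 m/s
11–13 s: 9 × 2 = 18 m/s
13–17 s: -5 × 4 = -20 m/s
17–23 s: -10 × 6 = -60 m/s
Δv = -1 m/s, so v(23) = 1 + (-1) = 0 m/s.

0 m/s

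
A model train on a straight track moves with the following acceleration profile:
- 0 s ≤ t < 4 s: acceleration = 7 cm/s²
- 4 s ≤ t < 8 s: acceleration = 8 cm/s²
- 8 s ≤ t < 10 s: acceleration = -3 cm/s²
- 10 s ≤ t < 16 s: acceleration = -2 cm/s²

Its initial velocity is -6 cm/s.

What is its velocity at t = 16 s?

Δv equals the area under the a-t graph; then v = v₀ + Δv.
0–4 s: 7 × 4 = 28 cm/s
4–8 s: 8 × 4 = 32 cm/s
8–10 s: -3 × 2 = -6 cm/s
10–16 s: -2 × 6 = -12 cm/s
Δv = 42 cm/s, so v(16) = -6 + (42) = 36 cm/s.

36 cm/s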